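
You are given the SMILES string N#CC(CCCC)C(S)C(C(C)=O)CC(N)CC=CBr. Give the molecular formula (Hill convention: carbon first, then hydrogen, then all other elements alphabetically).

C15H25BrN2OS

Walk through each heavy atom and fill implicit hydrogens from standard valence (C 4, N 3, O 2, S 2, halogen 1):
  atom 1: N, bond orders sum to 3 (valence 3) → 0 H
  atom 2: C, bond orders sum to 4 (valence 4) → 0 H
  atom 3: C, bond orders sum to 3 (valence 4) → 1 H
  atom 4: C, bond orders sum to 2 (valence 4) → 2 H
  atom 5: C, bond orders sum to 2 (valence 4) → 2 H
  atom 6: C, bond orders sum to 2 (valence 4) → 2 H
  atom 7: C, bond orders sum to 1 (valence 4) → 3 H
  atom 8: C, bond orders sum to 3 (valence 4) → 1 H
  atom 9: S, bond orders sum to 1 (valence 2) → 1 H
  atom 10: C, bond orders sum to 3 (valence 4) → 1 H
  atom 11: C, bond orders sum to 4 (valence 4) → 0 H
  atom 12: C, bond orders sum to 1 (valence 4) → 3 H
  atom 13: O, bond orders sum to 2 (valence 2) → 0 H
  atom 14: C, bond orders sum to 2 (valence 4) → 2 H
  atom 15: C, bond orders sum to 3 (valence 4) → 1 H
  atom 16: N, bond orders sum to 1 (valence 3) → 2 H
  atom 17: C, bond orders sum to 2 (valence 4) → 2 H
  atom 18: C, bond orders sum to 3 (valence 4) → 1 H
  atom 19: C, bond orders sum to 3 (valence 4) → 1 H
  atom 20: Br (halogen, monovalent) → 0 H
Totals → C:15, H:25, Br:1, N:2, O:1, S:1.
In Hill order: C15H25BrN2OS.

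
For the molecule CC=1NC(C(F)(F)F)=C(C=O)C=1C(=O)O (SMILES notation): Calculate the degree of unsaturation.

Molecular formula: C8H6F3NO3.
DoU = (2C + 2 + N − H − X) / 2, where X is the halogen count and O/S are ignored.
    = (2·8 + 2 + 1 − 6 − 3) / 2 = 10 / 2 = 5.

5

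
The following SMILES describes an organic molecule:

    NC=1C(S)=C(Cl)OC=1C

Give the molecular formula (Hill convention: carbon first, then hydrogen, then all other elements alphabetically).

Walk through each heavy atom and fill implicit hydrogens from standard valence (C 4, N 3, O 2, S 2, halogen 1):
  atom 1: N, bond orders sum to 1 (valence 3) → 2 H
  atom 2: C, bond orders sum to 4 (valence 4) → 0 H
  atom 3: C, bond orders sum to 4 (valence 4) → 0 H
  atom 4: S, bond orders sum to 1 (valence 2) → 1 H
  atom 5: C, bond orders sum to 4 (valence 4) → 0 H
  atom 6: Cl (halogen, monovalent) → 0 H
  atom 7: O, bond orders sum to 2 (valence 2) → 0 H
  atom 8: C, bond orders sum to 4 (valence 4) → 0 H
  atom 9: C, bond orders sum to 1 (valence 4) → 3 H
Totals → C:5, H:6, Cl:1, N:1, O:1, S:1.

C5H6ClNOS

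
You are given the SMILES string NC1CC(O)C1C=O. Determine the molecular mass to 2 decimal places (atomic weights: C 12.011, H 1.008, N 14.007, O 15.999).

115.13 g/mol

First, the molecular formula is C5H9NO2 (counting implicit H from valence).
  C: 5 × 12.011 = 60.055
  H: 9 × 1.008 = 9.072
  N: 1 × 14.007 = 14.007
  O: 2 × 15.999 = 31.998
Sum: 5×12.011 + 9×1.008 + 1×14.007 + 2×15.999 = 115.132 → 115.13 g/mol.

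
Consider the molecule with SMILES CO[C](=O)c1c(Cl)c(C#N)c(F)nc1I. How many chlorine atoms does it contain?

1

Scan the SMILES for Cl atoms (remember two-letter symbols like Cl and Br are single atoms).
Chlorine count: 1.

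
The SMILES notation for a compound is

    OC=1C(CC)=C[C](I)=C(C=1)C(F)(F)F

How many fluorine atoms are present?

Scan the SMILES for F atoms (remember two-letter symbols like Cl and Br are single atoms).
Fluorine count: 3.

3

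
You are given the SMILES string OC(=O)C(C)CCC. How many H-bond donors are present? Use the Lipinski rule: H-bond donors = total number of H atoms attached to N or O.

Donors: find every N or O and count the H atoms it carries.
  atom 1 (O): bond orders sum to 1 → 1 H
  atom 3 (O): bond orders sum to 2 → 0 H
Lipinski HBD = 1.

1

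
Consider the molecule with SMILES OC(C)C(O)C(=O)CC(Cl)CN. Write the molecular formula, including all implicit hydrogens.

C7H14ClNO3

Walk through each heavy atom and fill implicit hydrogens from standard valence (C 4, N 3, O 2, S 2, halogen 1):
  atom 1: O, bond orders sum to 1 (valence 2) → 1 H
  atom 2: C, bond orders sum to 3 (valence 4) → 1 H
  atom 3: C, bond orders sum to 1 (valence 4) → 3 H
  atom 4: C, bond orders sum to 3 (valence 4) → 1 H
  atom 5: O, bond orders sum to 1 (valence 2) → 1 H
  atom 6: C, bond orders sum to 4 (valence 4) → 0 H
  atom 7: O, bond orders sum to 2 (valence 2) → 0 H
  atom 8: C, bond orders sum to 2 (valence 4) → 2 H
  atom 9: C, bond orders sum to 3 (valence 4) → 1 H
  atom 10: Cl (halogen, monovalent) → 0 H
  atom 11: C, bond orders sum to 2 (valence 4) → 2 H
  atom 12: N, bond orders sum to 1 (valence 3) → 2 H
Totals → C:7, H:14, Cl:1, N:1, O:3.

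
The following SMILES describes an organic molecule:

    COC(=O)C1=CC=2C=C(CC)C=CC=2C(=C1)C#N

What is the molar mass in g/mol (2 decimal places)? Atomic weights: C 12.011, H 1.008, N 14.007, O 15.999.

First, the molecular formula is C15H13NO2 (counting implicit H from valence).
  C: 15 × 12.011 = 180.165
  H: 13 × 1.008 = 13.104
  N: 1 × 14.007 = 14.007
  O: 2 × 15.999 = 31.998
Sum: 15×12.011 + 13×1.008 + 1×14.007 + 2×15.999 = 239.274 → 239.27 g/mol.

239.27 g/mol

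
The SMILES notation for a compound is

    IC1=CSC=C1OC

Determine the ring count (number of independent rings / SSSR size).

In SMILES, each pair of matching ring-closure digits denotes one ring-closing bond; the number of such bonds equals the number of independent rings.
Ring-closure bonds here: 1.

1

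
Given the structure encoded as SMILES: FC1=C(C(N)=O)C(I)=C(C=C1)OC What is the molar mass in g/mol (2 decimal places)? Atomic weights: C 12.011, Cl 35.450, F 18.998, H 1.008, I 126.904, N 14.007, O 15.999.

First, the molecular formula is C8H7FINO2 (counting implicit H from valence).
  C: 8 × 12.011 = 96.088
  F: 1 × 18.998 = 18.998
  H: 7 × 1.008 = 7.056
  I: 1 × 126.904 = 126.904
  N: 1 × 14.007 = 14.007
  O: 2 × 15.999 = 31.998
Sum: 8×12.011 + 1×18.998 + 7×1.008 + 1×126.904 + 1×14.007 + 2×15.999 = 295.051 → 295.05 g/mol.

295.05 g/mol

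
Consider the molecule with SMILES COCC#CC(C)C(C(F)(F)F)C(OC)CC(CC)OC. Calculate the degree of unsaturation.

Molecular formula: C15H25F3O3.
DoU = (2C + 2 + N − H − X) / 2, where X is the halogen count and O/S are ignored.
    = (2·15 + 2 + 0 − 25 − 3) / 2 = 4 / 2 = 2.

2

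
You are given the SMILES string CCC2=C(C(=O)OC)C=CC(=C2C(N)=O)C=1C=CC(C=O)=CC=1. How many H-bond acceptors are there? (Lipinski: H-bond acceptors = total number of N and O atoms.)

N atoms: 1; O atoms: 4.
Lipinski HBA = 1 + 4 = 5.

5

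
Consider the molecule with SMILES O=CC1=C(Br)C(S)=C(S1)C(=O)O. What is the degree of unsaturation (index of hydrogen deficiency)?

5

Molecular formula: C6H3BrO3S2.
DoU = (2C + 2 + N − H − X) / 2, where X is the halogen count and O/S are ignored.
    = (2·6 + 2 + 0 − 3 − 1) / 2 = 10 / 2 = 5.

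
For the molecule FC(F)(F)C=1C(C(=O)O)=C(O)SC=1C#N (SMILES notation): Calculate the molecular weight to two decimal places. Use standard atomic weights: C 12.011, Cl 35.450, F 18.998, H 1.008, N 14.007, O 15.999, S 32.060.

237.15 g/mol

First, the molecular formula is C7H2F3NO3S (counting implicit H from valence).
  C: 7 × 12.011 = 84.077
  F: 3 × 18.998 = 56.994
  H: 2 × 1.008 = 2.016
  N: 1 × 14.007 = 14.007
  O: 3 × 15.999 = 47.997
  S: 1 × 32.060 = 32.060
Sum: 7×12.011 + 3×18.998 + 2×1.008 + 1×14.007 + 3×15.999 + 1×32.060 = 237.151 → 237.15 g/mol.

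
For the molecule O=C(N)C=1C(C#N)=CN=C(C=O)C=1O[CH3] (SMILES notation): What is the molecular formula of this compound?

C9H7N3O3

Walk through each heavy atom and fill implicit hydrogens from standard valence (C 4, N 3, O 2, S 2, halogen 1):
  atom 1: O, bond orders sum to 2 (valence 2) → 0 H
  atom 2: C, bond orders sum to 4 (valence 4) → 0 H
  atom 3: N, bond orders sum to 1 (valence 3) → 2 H
  atom 4: C, bond orders sum to 4 (valence 4) → 0 H
  atom 5: C, bond orders sum to 4 (valence 4) → 0 H
  atom 6: C, bond orders sum to 4 (valence 4) → 0 H
  atom 7: N, bond orders sum to 3 (valence 3) → 0 H
  atom 8: C, bond orders sum to 3 (valence 4) → 1 H
  atom 9: N, bond orders sum to 3 (valence 3) → 0 H
  atom 10: C, bond orders sum to 4 (valence 4) → 0 H
  atom 11: C, bond orders sum to 3 (valence 4) → 1 H
  atom 12: O, bond orders sum to 2 (valence 2) → 0 H
  atom 13: C, bond orders sum to 4 (valence 4) → 0 H
  atom 14: O, bond orders sum to 2 (valence 2) → 0 H
  atom 15: C with explicit H count 3
Totals → C:9, H:7, N:3, O:3.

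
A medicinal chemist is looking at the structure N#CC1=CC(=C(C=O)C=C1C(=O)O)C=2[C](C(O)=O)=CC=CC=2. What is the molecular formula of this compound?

C16H9NO5

Walk through each heavy atom and fill implicit hydrogens from standard valence (C 4, N 3, O 2, S 2, halogen 1):
  atom 1: N, bond orders sum to 3 (valence 3) → 0 H
  atom 2: C, bond orders sum to 4 (valence 4) → 0 H
  atom 3: C, bond orders sum to 4 (valence 4) → 0 H
  atom 4: C, bond orders sum to 3 (valence 4) → 1 H
  atom 5: C, bond orders sum to 4 (valence 4) → 0 H
  atom 6: C, bond orders sum to 4 (valence 4) → 0 H
  atom 7: C, bond orders sum to 3 (valence 4) → 1 H
  atom 8: O, bond orders sum to 2 (valence 2) → 0 H
  atom 9: C, bond orders sum to 3 (valence 4) → 1 H
  atom 10: C, bond orders sum to 4 (valence 4) → 0 H
  atom 11: C, bond orders sum to 4 (valence 4) → 0 H
  atom 12: O, bond orders sum to 2 (valence 2) → 0 H
  atom 13: O, bond orders sum to 1 (valence 2) → 1 H
  atom 14: C, bond orders sum to 4 (valence 4) → 0 H
  atom 15: C with explicit H count 0
  atom 16: C, bond orders sum to 4 (valence 4) → 0 H
  atom 17: O, bond orders sum to 1 (valence 2) → 1 H
  atom 18: O, bond orders sum to 2 (valence 2) → 0 H
  atom 19: C, bond orders sum to 3 (valence 4) → 1 H
  atom 20: C, bond orders sum to 3 (valence 4) → 1 H
  atom 21: C, bond orders sum to 3 (valence 4) → 1 H
  atom 22: C, bond orders sum to 3 (valence 4) → 1 H
Totals → C:16, H:9, N:1, O:5.
In Hill order: C16H9NO5.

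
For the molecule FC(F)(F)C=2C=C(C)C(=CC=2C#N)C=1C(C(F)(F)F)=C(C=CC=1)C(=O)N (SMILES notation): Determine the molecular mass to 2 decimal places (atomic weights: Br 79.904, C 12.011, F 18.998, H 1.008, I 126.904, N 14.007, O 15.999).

First, the molecular formula is C17H10F6N2O (counting implicit H from valence).
  C: 17 × 12.011 = 204.187
  F: 6 × 18.998 = 113.988
  H: 10 × 1.008 = 10.080
  N: 2 × 14.007 = 28.014
  O: 1 × 15.999 = 15.999
Sum: 17×12.011 + 6×18.998 + 10×1.008 + 2×14.007 + 1×15.999 = 372.268 → 372.27 g/mol.

372.27 g/mol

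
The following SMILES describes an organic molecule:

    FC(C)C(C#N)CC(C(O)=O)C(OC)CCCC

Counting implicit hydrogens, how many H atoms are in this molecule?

Walk through each heavy atom and fill implicit hydrogens from standard valence (C 4, N 3, O 2, S 2, halogen 1):
  atom 1: F (halogen, monovalent) → 0 H
  atom 2: C, bond orders sum to 3 (valence 4) → 1 H
  atom 3: C, bond orders sum to 1 (valence 4) → 3 H
  atom 4: C, bond orders sum to 3 (valence 4) → 1 H
  atom 5: C, bond orders sum to 4 (valence 4) → 0 H
  atom 6: N, bond orders sum to 3 (valence 3) → 0 H
  atom 7: C, bond orders sum to 2 (valence 4) → 2 H
  atom 8: C, bond orders sum to 3 (valence 4) → 1 H
  atom 9: C, bond orders sum to 4 (valence 4) → 0 H
  atom 10: O, bond orders sum to 1 (valence 2) → 1 H
  atom 11: O, bond orders sum to 2 (valence 2) → 0 H
  atom 12: C, bond orders sum to 3 (valence 4) → 1 H
  atom 13: O, bond orders sum to 2 (valence 2) → 0 H
  atom 14: C, bond orders sum to 1 (valence 4) → 3 H
  atom 15: C, bond orders sum to 2 (valence 4) → 2 H
  atom 16: C, bond orders sum to 2 (valence 4) → 2 H
  atom 17: C, bond orders sum to 2 (valence 4) → 2 H
  atom 18: C, bond orders sum to 1 (valence 4) → 3 H
Total hydrogens: 22.

22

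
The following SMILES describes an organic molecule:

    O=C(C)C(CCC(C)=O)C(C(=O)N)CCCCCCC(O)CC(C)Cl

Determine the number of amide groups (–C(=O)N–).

1

The amide motif appears at heavy-atom position 11 in the SMILES.
Other groups present: 1 hydroxyl, 2 ketone.
Amide count: 1.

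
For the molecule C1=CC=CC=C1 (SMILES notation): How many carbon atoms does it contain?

6

Count every carbon token in the SMILES (each C, including those in ring-closure positions and inside branches).
Carbon count: 6.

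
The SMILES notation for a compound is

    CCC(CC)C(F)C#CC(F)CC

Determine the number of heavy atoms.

13

Every atom symbol written in the SMILES (organic subset) is one heavy atom; implicit H are not written.
Heavy atoms by element → C:11, F:2.
Total: 13.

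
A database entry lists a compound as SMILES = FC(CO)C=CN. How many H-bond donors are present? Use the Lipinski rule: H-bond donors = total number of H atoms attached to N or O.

3

Donors: find every N or O and count the H atoms it carries.
  atom 4 (O): bond orders sum to 1 → 1 H
  atom 7 (N): bond orders sum to 1 → 2 H
Lipinski HBD = 3.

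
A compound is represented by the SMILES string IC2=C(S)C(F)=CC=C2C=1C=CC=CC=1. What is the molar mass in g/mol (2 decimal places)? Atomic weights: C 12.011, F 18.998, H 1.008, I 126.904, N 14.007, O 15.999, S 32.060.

First, the molecular formula is C12H8FIS (counting implicit H from valence).
  C: 12 × 12.011 = 144.132
  F: 1 × 18.998 = 18.998
  H: 8 × 1.008 = 8.064
  I: 1 × 126.904 = 126.904
  S: 1 × 32.060 = 32.060
Sum: 12×12.011 + 1×18.998 + 8×1.008 + 1×126.904 + 1×32.060 = 330.158 → 330.16 g/mol.

330.16 g/mol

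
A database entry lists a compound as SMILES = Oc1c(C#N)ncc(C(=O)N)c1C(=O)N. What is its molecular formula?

C8H6N4O3

Walk through each heavy atom and fill implicit hydrogens from standard valence (C 4, N 3, O 2, S 2, halogen 1); for lowercase aromatic atoms, an aromatic c carries 1 H when it has two neighbours and 0 H with three, and aromatic n carries 0 H:
  atom 1: O, bond orders sum to 1 (valence 2) → 1 H
  atom 2: aromatic c, 3 neighbours → 0 H
  atom 3: aromatic c, 3 neighbours → 0 H
  atom 4: C, bond orders sum to 4 (valence 4) → 0 H
  atom 5: N, bond orders sum to 3 (valence 3) → 0 H
  atom 6: aromatic n, 2 neighbours → 0 H
  atom 7: aromatic c, 2 neighbours → 1 H
  atom 8: aromatic c, 3 neighbours → 0 H
  atom 9: C, bond orders sum to 4 (valence 4) → 0 H
  atom 10: O, bond orders sum to 2 (valence 2) → 0 H
  atom 11: N, bond orders sum to 1 (valence 3) → 2 H
  atom 12: aromatic c, 3 neighbours → 0 H
  atom 13: C, bond orders sum to 4 (valence 4) → 0 H
  atom 14: O, bond orders sum to 2 (valence 2) → 0 H
  atom 15: N, bond orders sum to 1 (valence 3) → 2 H
Totals → C:8, H:6, N:4, O:3.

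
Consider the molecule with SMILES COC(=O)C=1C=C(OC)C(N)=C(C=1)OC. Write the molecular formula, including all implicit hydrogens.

Walk through each heavy atom and fill implicit hydrogens from standard valence (C 4, N 3, O 2, S 2, halogen 1):
  atom 1: C, bond orders sum to 1 (valence 4) → 3 H
  atom 2: O, bond orders sum to 2 (valence 2) → 0 H
  atom 3: C, bond orders sum to 4 (valence 4) → 0 H
  atom 4: O, bond orders sum to 2 (valence 2) → 0 H
  atom 5: C, bond orders sum to 4 (valence 4) → 0 H
  atom 6: C, bond orders sum to 3 (valence 4) → 1 H
  atom 7: C, bond orders sum to 4 (valence 4) → 0 H
  atom 8: O, bond orders sum to 2 (valence 2) → 0 H
  atom 9: C, bond orders sum to 1 (valence 4) → 3 H
  atom 10: C, bond orders sum to 4 (valence 4) → 0 H
  atom 11: N, bond orders sum to 1 (valence 3) → 2 H
  atom 12: C, bond orders sum to 4 (valence 4) → 0 H
  atom 13: C, bond orders sum to 3 (valence 4) → 1 H
  atom 14: O, bond orders sum to 2 (valence 2) → 0 H
  atom 15: C, bond orders sum to 1 (valence 4) → 3 H
Totals → C:10, H:13, N:1, O:4.
In Hill order: C10H13NO4.

C10H13NO4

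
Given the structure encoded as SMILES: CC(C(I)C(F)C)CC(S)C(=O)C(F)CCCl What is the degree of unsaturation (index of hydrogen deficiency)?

Molecular formula: C11H18ClF2IOS.
DoU = (2C + 2 + N − H − X) / 2, where X is the halogen count and O/S are ignored.
    = (2·11 + 2 + 0 − 18 − 4) / 2 = 2 / 2 = 1.

1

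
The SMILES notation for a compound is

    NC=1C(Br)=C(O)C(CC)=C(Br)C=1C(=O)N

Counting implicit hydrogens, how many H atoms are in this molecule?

10

Walk through each heavy atom and fill implicit hydrogens from standard valence (C 4, N 3, O 2, S 2, halogen 1):
  atom 1: N, bond orders sum to 1 (valence 3) → 2 H
  atom 2: C, bond orders sum to 4 (valence 4) → 0 H
  atom 3: C, bond orders sum to 4 (valence 4) → 0 H
  atom 4: Br (halogen, monovalent) → 0 H
  atom 5: C, bond orders sum to 4 (valence 4) → 0 H
  atom 6: O, bond orders sum to 1 (valence 2) → 1 H
  atom 7: C, bond orders sum to 4 (valence 4) → 0 H
  atom 8: C, bond orders sum to 2 (valence 4) → 2 H
  atom 9: C, bond orders sum to 1 (valence 4) → 3 H
  atom 10: C, bond orders sum to 4 (valence 4) → 0 H
  atom 11: Br (halogen, monovalent) → 0 H
  atom 12: C, bond orders sum to 4 (valence 4) → 0 H
  atom 13: C, bond orders sum to 4 (valence 4) → 0 H
  atom 14: O, bond orders sum to 2 (valence 2) → 0 H
  atom 15: N, bond orders sum to 1 (valence 3) → 2 H
Total hydrogens: 10.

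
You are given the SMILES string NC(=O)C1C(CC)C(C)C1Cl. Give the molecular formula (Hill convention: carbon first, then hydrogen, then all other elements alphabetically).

Walk through each heavy atom and fill implicit hydrogens from standard valence (C 4, N 3, O 2, S 2, halogen 1):
  atom 1: N, bond orders sum to 1 (valence 3) → 2 H
  atom 2: C, bond orders sum to 4 (valence 4) → 0 H
  atom 3: O, bond orders sum to 2 (valence 2) → 0 H
  atom 4: C, bond orders sum to 3 (valence 4) → 1 H
  atom 5: C, bond orders sum to 3 (valence 4) → 1 H
  atom 6: C, bond orders sum to 2 (valence 4) → 2 H
  atom 7: C, bond orders sum to 1 (valence 4) → 3 H
  atom 8: C, bond orders sum to 3 (valence 4) → 1 H
  atom 9: C, bond orders sum to 1 (valence 4) → 3 H
  atom 10: C, bond orders sum to 3 (valence 4) → 1 H
  atom 11: Cl (halogen, monovalent) → 0 H
Totals → C:8, H:14, Cl:1, N:1, O:1.

C8H14ClNO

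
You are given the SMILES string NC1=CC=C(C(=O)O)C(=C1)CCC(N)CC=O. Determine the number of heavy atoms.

17

Every atom symbol written in the SMILES (organic subset) is one heavy atom; implicit H are not written.
Heavy atoms by element → C:12, N:2, O:3.
Total: 17.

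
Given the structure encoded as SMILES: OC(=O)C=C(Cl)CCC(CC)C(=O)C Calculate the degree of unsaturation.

3

Molecular formula: C10H15ClO3.
DoU = (2C + 2 + N − H − X) / 2, where X is the halogen count and O/S are ignored.
    = (2·10 + 2 + 0 − 15 − 1) / 2 = 6 / 2 = 3.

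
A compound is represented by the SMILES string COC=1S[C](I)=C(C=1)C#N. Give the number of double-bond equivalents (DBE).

5

Molecular formula: C6H4INOS.
DoU = (2C + 2 + N − H − X) / 2, where X is the halogen count and O/S are ignored.
    = (2·6 + 2 + 1 − 4 − 1) / 2 = 10 / 2 = 5.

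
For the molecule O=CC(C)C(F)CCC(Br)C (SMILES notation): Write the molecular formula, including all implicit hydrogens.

Walk through each heavy atom and fill implicit hydrogens from standard valence (C 4, N 3, O 2, S 2, halogen 1):
  atom 1: O, bond orders sum to 2 (valence 2) → 0 H
  atom 2: C, bond orders sum to 3 (valence 4) → 1 H
  atom 3: C, bond orders sum to 3 (valence 4) → 1 H
  atom 4: C, bond orders sum to 1 (valence 4) → 3 H
  atom 5: C, bond orders sum to 3 (valence 4) → 1 H
  atom 6: F (halogen, monovalent) → 0 H
  atom 7: C, bond orders sum to 2 (valence 4) → 2 H
  atom 8: C, bond orders sum to 2 (valence 4) → 2 H
  atom 9: C, bond orders sum to 3 (valence 4) → 1 H
  atom 10: Br (halogen, monovalent) → 0 H
  atom 11: C, bond orders sum to 1 (valence 4) → 3 H
Totals → C:8, H:14, Br:1, F:1, O:1.

C8H14BrFO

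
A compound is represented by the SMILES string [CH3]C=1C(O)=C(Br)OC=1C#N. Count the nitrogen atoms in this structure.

Scan the SMILES for N atoms (remember two-letter symbols like Cl and Br are single atoms).
Nitrogen count: 1.

1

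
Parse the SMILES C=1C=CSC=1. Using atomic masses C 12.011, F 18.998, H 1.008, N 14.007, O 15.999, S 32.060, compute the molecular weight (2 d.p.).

First, the molecular formula is C4H4S (counting implicit H from valence).
  C: 4 × 12.011 = 48.044
  H: 4 × 1.008 = 4.032
  S: 1 × 32.060 = 32.060
Sum: 4×12.011 + 4×1.008 + 1×32.060 = 84.136 → 84.14 g/mol.

84.14 g/mol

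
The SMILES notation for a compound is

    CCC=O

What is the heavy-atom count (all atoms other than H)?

Every atom symbol written in the SMILES (organic subset) is one heavy atom; implicit H are not written.
Heavy atoms by element → C:3, O:1.
Total: 4.

4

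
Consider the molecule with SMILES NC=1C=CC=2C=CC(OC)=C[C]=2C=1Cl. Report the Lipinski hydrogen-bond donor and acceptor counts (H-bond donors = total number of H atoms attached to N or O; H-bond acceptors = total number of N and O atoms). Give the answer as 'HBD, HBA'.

2, 2

Donors: find every N or O and count the H atoms it carries.
  atom 1 (N): bond orders sum to 1 → 2 H
  atom 9 (O): bond orders sum to 2 → 0 H
Lipinski HBD = 2.
Acceptors: N atoms = 1, O atoms = 1 → HBA = 2.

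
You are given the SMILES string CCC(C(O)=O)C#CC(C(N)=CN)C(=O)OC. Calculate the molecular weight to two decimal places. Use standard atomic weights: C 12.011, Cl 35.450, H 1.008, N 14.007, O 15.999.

First, the molecular formula is C11H16N2O4 (counting implicit H from valence).
  C: 11 × 12.011 = 132.121
  H: 16 × 1.008 = 16.128
  N: 2 × 14.007 = 28.014
  O: 4 × 15.999 = 63.996
Sum: 11×12.011 + 16×1.008 + 2×14.007 + 4×15.999 = 240.259 → 240.26 g/mol.

240.26 g/mol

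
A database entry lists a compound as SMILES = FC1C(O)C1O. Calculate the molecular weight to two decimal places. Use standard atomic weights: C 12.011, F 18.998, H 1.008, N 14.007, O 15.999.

92.07 g/mol

First, the molecular formula is C3H5FO2 (counting implicit H from valence).
  C: 3 × 12.011 = 36.033
  F: 1 × 18.998 = 18.998
  H: 5 × 1.008 = 5.040
  O: 2 × 15.999 = 31.998
Sum: 3×12.011 + 1×18.998 + 5×1.008 + 2×15.999 = 92.069 → 92.07 g/mol.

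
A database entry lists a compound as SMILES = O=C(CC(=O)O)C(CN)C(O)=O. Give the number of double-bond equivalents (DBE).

3

Degree of unsaturation = (number of rings) + (number of π bonds).
Ring closures in the SMILES: 0.
π bonds: 3 double bonds (each 1 DoU) → 3 DoU from unsaturation.
Total DoU = 0 + 3 = 3.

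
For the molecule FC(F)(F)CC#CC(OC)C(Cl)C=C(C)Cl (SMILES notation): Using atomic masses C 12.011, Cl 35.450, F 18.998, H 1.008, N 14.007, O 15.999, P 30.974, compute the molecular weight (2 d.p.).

First, the molecular formula is C10H11Cl2F3O (counting implicit H from valence).
  C: 10 × 12.011 = 120.110
  Cl: 2 × 35.450 = 70.900
  F: 3 × 18.998 = 56.994
  H: 11 × 1.008 = 11.088
  O: 1 × 15.999 = 15.999
Sum: 10×12.011 + 2×35.450 + 3×18.998 + 11×1.008 + 1×15.999 = 275.091 → 275.09 g/mol.

275.09 g/mol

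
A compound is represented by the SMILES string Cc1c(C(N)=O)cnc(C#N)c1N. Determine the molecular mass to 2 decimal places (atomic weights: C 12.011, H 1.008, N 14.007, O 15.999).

First, the molecular formula is C8H8N4O (counting implicit H from valence).
  C: 8 × 12.011 = 96.088
  H: 8 × 1.008 = 8.064
  N: 4 × 14.007 = 56.028
  O: 1 × 15.999 = 15.999
Sum: 8×12.011 + 8×1.008 + 4×14.007 + 1×15.999 = 176.179 → 176.18 g/mol.

176.18 g/mol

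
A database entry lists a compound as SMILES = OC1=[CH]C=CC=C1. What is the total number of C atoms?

Count every carbon token in the SMILES (each C, including those in ring-closure positions and inside branches).
Carbon count: 6.

6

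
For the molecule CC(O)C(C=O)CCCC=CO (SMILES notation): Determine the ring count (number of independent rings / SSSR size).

In SMILES, each pair of matching ring-closure digits denotes one ring-closing bond; the number of such bonds equals the number of independent rings.
Ring-closure bonds here: 0.

0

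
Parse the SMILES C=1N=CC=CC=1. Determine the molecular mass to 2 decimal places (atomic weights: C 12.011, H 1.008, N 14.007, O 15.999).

First, the molecular formula is C5H5N (counting implicit H from valence).
  C: 5 × 12.011 = 60.055
  H: 5 × 1.008 = 5.040
  N: 1 × 14.007 = 14.007
Sum: 5×12.011 + 5×1.008 + 1×14.007 = 79.102 → 79.10 g/mol.

79.10 g/mol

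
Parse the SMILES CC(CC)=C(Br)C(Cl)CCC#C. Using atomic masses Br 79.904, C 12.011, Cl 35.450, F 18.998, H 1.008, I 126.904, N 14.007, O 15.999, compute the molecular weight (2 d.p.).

First, the molecular formula is C10H14BrCl (counting implicit H from valence).
  Br: 1 × 79.904 = 79.904
  C: 10 × 12.011 = 120.110
  Cl: 1 × 35.450 = 35.450
  H: 14 × 1.008 = 14.112
Sum: 1×79.904 + 10×12.011 + 1×35.450 + 14×1.008 = 249.576 → 249.58 g/mol.

249.58 g/mol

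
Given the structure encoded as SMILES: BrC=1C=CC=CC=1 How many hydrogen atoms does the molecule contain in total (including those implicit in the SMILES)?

5

Walk through each heavy atom and fill implicit hydrogens from standard valence (C 4, N 3, O 2, S 2, halogen 1):
  atom 1: Br (halogen, monovalent) → 0 H
  atom 2: C, bond orders sum to 4 (valence 4) → 0 H
  atom 3: C, bond orders sum to 3 (valence 4) → 1 H
  atom 4: C, bond orders sum to 3 (valence 4) → 1 H
  atom 5: C, bond orders sum to 3 (valence 4) → 1 H
  atom 6: C, bond orders sum to 3 (valence 4) → 1 H
  atom 7: C, bond orders sum to 3 (valence 4) → 1 H
Total hydrogens: 5.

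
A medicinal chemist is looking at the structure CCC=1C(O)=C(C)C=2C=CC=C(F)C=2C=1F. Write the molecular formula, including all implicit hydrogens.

C13H12F2O

Walk through each heavy atom and fill implicit hydrogens from standard valence (C 4, N 3, O 2, S 2, halogen 1):
  atom 1: C, bond orders sum to 1 (valence 4) → 3 H
  atom 2: C, bond orders sum to 2 (valence 4) → 2 H
  atom 3: C, bond orders sum to 4 (valence 4) → 0 H
  atom 4: C, bond orders sum to 4 (valence 4) → 0 H
  atom 5: O, bond orders sum to 1 (valence 2) → 1 H
  atom 6: C, bond orders sum to 4 (valence 4) → 0 H
  atom 7: C, bond orders sum to 1 (valence 4) → 3 H
  atom 8: C, bond orders sum to 4 (valence 4) → 0 H
  atom 9: C, bond orders sum to 3 (valence 4) → 1 H
  atom 10: C, bond orders sum to 3 (valence 4) → 1 H
  atom 11: C, bond orders sum to 3 (valence 4) → 1 H
  atom 12: C, bond orders sum to 4 (valence 4) → 0 H
  atom 13: F (halogen, monovalent) → 0 H
  atom 14: C, bond orders sum to 4 (valence 4) → 0 H
  atom 15: C, bond orders sum to 4 (valence 4) → 0 H
  atom 16: F (halogen, monovalent) → 0 H
Totals → C:13, H:12, F:2, O:1.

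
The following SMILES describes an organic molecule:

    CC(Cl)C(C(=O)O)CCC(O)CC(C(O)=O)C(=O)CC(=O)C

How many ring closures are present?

In SMILES, each pair of matching ring-closure digits denotes one ring-closing bond; the number of such bonds equals the number of independent rings.
Ring-closure bonds here: 0.

0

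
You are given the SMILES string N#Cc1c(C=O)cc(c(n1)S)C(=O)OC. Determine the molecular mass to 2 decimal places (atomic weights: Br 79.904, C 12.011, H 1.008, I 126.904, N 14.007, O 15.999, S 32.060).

First, the molecular formula is C9H6N2O3S (counting implicit H from valence).
  C: 9 × 12.011 = 108.099
  H: 6 × 1.008 = 6.048
  N: 2 × 14.007 = 28.014
  O: 3 × 15.999 = 47.997
  S: 1 × 32.060 = 32.060
Sum: 9×12.011 + 6×1.008 + 2×14.007 + 3×15.999 + 1×32.060 = 222.218 → 222.22 g/mol.

222.22 g/mol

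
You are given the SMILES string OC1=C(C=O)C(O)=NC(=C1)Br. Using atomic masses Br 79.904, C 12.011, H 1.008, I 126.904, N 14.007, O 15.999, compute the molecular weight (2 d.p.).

218.01 g/mol

First, the molecular formula is C6H4BrNO3 (counting implicit H from valence).
  Br: 1 × 79.904 = 79.904
  C: 6 × 12.011 = 72.066
  H: 4 × 1.008 = 4.032
  N: 1 × 14.007 = 14.007
  O: 3 × 15.999 = 47.997
Sum: 1×79.904 + 6×12.011 + 4×1.008 + 1×14.007 + 3×15.999 = 218.006 → 218.01 g/mol.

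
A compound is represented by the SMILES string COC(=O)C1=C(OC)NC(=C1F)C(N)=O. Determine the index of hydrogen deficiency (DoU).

5

Molecular formula: C8H9FN2O4.
DoU = (2C + 2 + N − H − X) / 2, where X is the halogen count and O/S are ignored.
    = (2·8 + 2 + 2 − 9 − 1) / 2 = 10 / 2 = 5.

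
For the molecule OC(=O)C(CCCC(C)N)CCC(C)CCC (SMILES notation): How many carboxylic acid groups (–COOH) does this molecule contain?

1

The carboxylic acid motif appears at heavy-atom position 2 in the SMILES.
Other groups present: 1 primary amine.
Carboxylic acid count: 1.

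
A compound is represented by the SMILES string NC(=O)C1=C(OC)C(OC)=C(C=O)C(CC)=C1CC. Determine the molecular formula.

C14H19NO4

Walk through each heavy atom and fill implicit hydrogens from standard valence (C 4, N 3, O 2, S 2, halogen 1):
  atom 1: N, bond orders sum to 1 (valence 3) → 2 H
  atom 2: C, bond orders sum to 4 (valence 4) → 0 H
  atom 3: O, bond orders sum to 2 (valence 2) → 0 H
  atom 4: C, bond orders sum to 4 (valence 4) → 0 H
  atom 5: C, bond orders sum to 4 (valence 4) → 0 H
  atom 6: O, bond orders sum to 2 (valence 2) → 0 H
  atom 7: C, bond orders sum to 1 (valence 4) → 3 H
  atom 8: C, bond orders sum to 4 (valence 4) → 0 H
  atom 9: O, bond orders sum to 2 (valence 2) → 0 H
  atom 10: C, bond orders sum to 1 (valence 4) → 3 H
  atom 11: C, bond orders sum to 4 (valence 4) → 0 H
  atom 12: C, bond orders sum to 3 (valence 4) → 1 H
  atom 13: O, bond orders sum to 2 (valence 2) → 0 H
  atom 14: C, bond orders sum to 4 (valence 4) → 0 H
  atom 15: C, bond orders sum to 2 (valence 4) → 2 H
  atom 16: C, bond orders sum to 1 (valence 4) → 3 H
  atom 17: C, bond orders sum to 4 (valence 4) → 0 H
  atom 18: C, bond orders sum to 2 (valence 4) → 2 H
  atom 19: C, bond orders sum to 1 (valence 4) → 3 H
Totals → C:14, H:19, N:1, O:4.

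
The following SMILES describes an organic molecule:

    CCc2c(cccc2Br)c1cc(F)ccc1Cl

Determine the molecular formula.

C14H11BrClF

Walk through each heavy atom and fill implicit hydrogens from standard valence (C 4, N 3, O 2, S 2, halogen 1); for lowercase aromatic atoms, an aromatic c carries 1 H when it has two neighbours and 0 H with three, and aromatic n carries 0 H:
  atom 1: C, bond orders sum to 1 (valence 4) → 3 H
  atom 2: C, bond orders sum to 2 (valence 4) → 2 H
  atom 3: aromatic c, 3 neighbours → 0 H
  atom 4: aromatic c, 3 neighbours → 0 H
  atom 5: aromatic c, 2 neighbours → 1 H
  atom 6: aromatic c, 2 neighbours → 1 H
  atom 7: aromatic c, 2 neighbours → 1 H
  atom 8: aromatic c, 3 neighbours → 0 H
  atom 9: Br (halogen, monovalent) → 0 H
  atom 10: aromatic c, 3 neighbours → 0 H
  atom 11: aromatic c, 2 neighbours → 1 H
  atom 12: aromatic c, 3 neighbours → 0 H
  atom 13: F (halogen, monovalent) → 0 H
  atom 14: aromatic c, 2 neighbours → 1 H
  atom 15: aromatic c, 2 neighbours → 1 H
  atom 16: aromatic c, 3 neighbours → 0 H
  atom 17: Cl (halogen, monovalent) → 0 H
Totals → C:14, H:11, Br:1, Cl:1, F:1.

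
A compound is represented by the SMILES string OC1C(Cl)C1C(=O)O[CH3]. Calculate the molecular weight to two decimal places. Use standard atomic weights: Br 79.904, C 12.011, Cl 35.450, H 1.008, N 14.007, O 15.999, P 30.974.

First, the molecular formula is C5H7ClO3 (counting implicit H from valence).
  C: 5 × 12.011 = 60.055
  Cl: 1 × 35.450 = 35.450
  H: 7 × 1.008 = 7.056
  O: 3 × 15.999 = 47.997
Sum: 5×12.011 + 1×35.450 + 7×1.008 + 3×15.999 = 150.558 → 150.56 g/mol.

150.56 g/mol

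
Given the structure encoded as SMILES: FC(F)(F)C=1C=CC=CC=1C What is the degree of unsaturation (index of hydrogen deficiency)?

Degree of unsaturation = (number of rings) + (number of π bonds).
Ring closures in the SMILES: 1.
π bonds: 3 double bonds (each 1 DoU) → 3 DoU from unsaturation.
Total DoU = 1 + 3 = 4.

4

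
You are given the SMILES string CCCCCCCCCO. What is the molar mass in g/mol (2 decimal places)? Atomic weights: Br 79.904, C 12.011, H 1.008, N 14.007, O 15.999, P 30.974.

First, the molecular formula is C9H20O (counting implicit H from valence).
  C: 9 × 12.011 = 108.099
  H: 20 × 1.008 = 20.160
  O: 1 × 15.999 = 15.999
Sum: 9×12.011 + 20×1.008 + 1×15.999 = 144.258 → 144.26 g/mol.

144.26 g/mol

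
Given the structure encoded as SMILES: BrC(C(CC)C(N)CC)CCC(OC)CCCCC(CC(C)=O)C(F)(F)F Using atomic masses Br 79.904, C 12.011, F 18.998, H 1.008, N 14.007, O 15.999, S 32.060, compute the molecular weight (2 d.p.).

460.42 g/mol

First, the molecular formula is C20H37BrF3NO2 (counting implicit H from valence).
  Br: 1 × 79.904 = 79.904
  C: 20 × 12.011 = 240.220
  F: 3 × 18.998 = 56.994
  H: 37 × 1.008 = 37.296
  N: 1 × 14.007 = 14.007
  O: 2 × 15.999 = 31.998
Sum: 1×79.904 + 20×12.011 + 3×18.998 + 37×1.008 + 1×14.007 + 2×15.999 = 460.419 → 460.42 g/mol.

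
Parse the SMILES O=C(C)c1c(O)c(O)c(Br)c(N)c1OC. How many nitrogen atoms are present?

1

Scan the SMILES for N atoms (remember two-letter symbols like Cl and Br are single atoms).
Nitrogen count: 1.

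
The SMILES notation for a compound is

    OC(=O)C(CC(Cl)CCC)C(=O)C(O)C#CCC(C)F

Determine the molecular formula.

Walk through each heavy atom and fill implicit hydrogens from standard valence (C 4, N 3, O 2, S 2, halogen 1):
  atom 1: O, bond orders sum to 1 (valence 2) → 1 H
  atom 2: C, bond orders sum to 4 (valence 4) → 0 H
  atom 3: O, bond orders sum to 2 (valence 2) → 0 H
  atom 4: C, bond orders sum to 3 (valence 4) → 1 H
  atom 5: C, bond orders sum to 2 (valence 4) → 2 H
  atom 6: C, bond orders sum to 3 (valence 4) → 1 H
  atom 7: Cl (halogen, monovalent) → 0 H
  atom 8: C, bond orders sum to 2 (valence 4) → 2 H
  atom 9: C, bond orders sum to 2 (valence 4) → 2 H
  atom 10: C, bond orders sum to 1 (valence 4) → 3 H
  atom 11: C, bond orders sum to 4 (valence 4) → 0 H
  atom 12: O, bond orders sum to 2 (valence 2) → 0 H
  atom 13: C, bond orders sum to 3 (valence 4) → 1 H
  atom 14: O, bond orders sum to 1 (valence 2) → 1 H
  atom 15: C, bond orders sum to 4 (valence 4) → 0 H
  atom 16: C, bond orders sum to 4 (valence 4) → 0 H
  atom 17: C, bond orders sum to 2 (valence 4) → 2 H
  atom 18: C, bond orders sum to 3 (valence 4) → 1 H
  atom 19: C, bond orders sum to 1 (valence 4) → 3 H
  atom 20: F (halogen, monovalent) → 0 H
Totals → C:14, H:20, Cl:1, F:1, O:4.
In Hill order: C14H20ClFO4.

C14H20ClFO4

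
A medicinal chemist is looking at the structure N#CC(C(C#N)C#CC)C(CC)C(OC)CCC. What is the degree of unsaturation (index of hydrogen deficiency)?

6

Molecular formula: C15H22N2O.
DoU = (2C + 2 + N − H − X) / 2, where X is the halogen count and O/S are ignored.
    = (2·15 + 2 + 2 − 22 − 0) / 2 = 12 / 2 = 6.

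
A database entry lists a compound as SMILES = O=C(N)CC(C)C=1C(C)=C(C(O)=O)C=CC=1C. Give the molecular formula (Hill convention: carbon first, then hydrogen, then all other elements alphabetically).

Walk through each heavy atom and fill implicit hydrogens from standard valence (C 4, N 3, O 2, S 2, halogen 1):
  atom 1: O, bond orders sum to 2 (valence 2) → 0 H
  atom 2: C, bond orders sum to 4 (valence 4) → 0 H
  atom 3: N, bond orders sum to 1 (valence 3) → 2 H
  atom 4: C, bond orders sum to 2 (valence 4) → 2 H
  atom 5: C, bond orders sum to 3 (valence 4) → 1 H
  atom 6: C, bond orders sum to 1 (valence 4) → 3 H
  atom 7: C, bond orders sum to 4 (valence 4) → 0 H
  atom 8: C, bond orders sum to 4 (valence 4) → 0 H
  atom 9: C, bond orders sum to 1 (valence 4) → 3 H
  atom 10: C, bond orders sum to 4 (valence 4) → 0 H
  atom 11: C, bond orders sum to 4 (valence 4) → 0 H
  atom 12: O, bond orders sum to 1 (valence 2) → 1 H
  atom 13: O, bond orders sum to 2 (valence 2) → 0 H
  atom 14: C, bond orders sum to 3 (valence 4) → 1 H
  atom 15: C, bond orders sum to 3 (valence 4) → 1 H
  atom 16: C, bond orders sum to 4 (valence 4) → 0 H
  atom 17: C, bond orders sum to 1 (valence 4) → 3 H
Totals → C:13, H:17, N:1, O:3.
In Hill order: C13H17NO3.

C13H17NO3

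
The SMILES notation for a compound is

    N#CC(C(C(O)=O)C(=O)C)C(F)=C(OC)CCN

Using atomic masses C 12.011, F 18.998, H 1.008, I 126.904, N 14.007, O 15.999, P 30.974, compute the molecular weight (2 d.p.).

258.25 g/mol

First, the molecular formula is C11H15FN2O4 (counting implicit H from valence).
  C: 11 × 12.011 = 132.121
  F: 1 × 18.998 = 18.998
  H: 15 × 1.008 = 15.120
  N: 2 × 14.007 = 28.014
  O: 4 × 15.999 = 63.996
Sum: 11×12.011 + 1×18.998 + 15×1.008 + 2×14.007 + 4×15.999 = 258.249 → 258.25 g/mol.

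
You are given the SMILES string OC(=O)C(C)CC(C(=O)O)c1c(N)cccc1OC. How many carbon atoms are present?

13

Count every carbon token in the SMILES (each C, including those in ring-closure positions and inside branches).
Carbon count: 13.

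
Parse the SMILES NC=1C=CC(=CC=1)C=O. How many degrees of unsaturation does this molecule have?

Molecular formula: C7H7NO.
DoU = (2C + 2 + N − H − X) / 2, where X is the halogen count and O/S are ignored.
    = (2·7 + 2 + 1 − 7 − 0) / 2 = 10 / 2 = 5.

5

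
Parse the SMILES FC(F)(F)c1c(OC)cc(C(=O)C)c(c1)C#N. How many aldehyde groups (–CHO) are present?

0

Scan the SMILES for the aldehyde motif — none present.
Groups that are present: 1 ether, 1 ketone, 1 nitrile.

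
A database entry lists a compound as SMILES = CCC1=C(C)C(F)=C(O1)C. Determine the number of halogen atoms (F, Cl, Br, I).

1

Halogen atoms appear at heavy-atom position 7 (1×F).
Halogen count: 1.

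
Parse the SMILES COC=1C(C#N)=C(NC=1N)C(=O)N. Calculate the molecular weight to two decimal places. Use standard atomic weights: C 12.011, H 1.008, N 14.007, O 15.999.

180.17 g/mol

First, the molecular formula is C7H8N4O2 (counting implicit H from valence).
  C: 7 × 12.011 = 84.077
  H: 8 × 1.008 = 8.064
  N: 4 × 14.007 = 56.028
  O: 2 × 15.999 = 31.998
Sum: 7×12.011 + 8×1.008 + 4×14.007 + 2×15.999 = 180.167 → 180.17 g/mol.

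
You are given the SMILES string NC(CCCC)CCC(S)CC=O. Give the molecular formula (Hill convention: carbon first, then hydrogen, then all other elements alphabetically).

C10H21NOS

Walk through each heavy atom and fill implicit hydrogens from standard valence (C 4, N 3, O 2, S 2, halogen 1):
  atom 1: N, bond orders sum to 1 (valence 3) → 2 H
  atom 2: C, bond orders sum to 3 (valence 4) → 1 H
  atom 3: C, bond orders sum to 2 (valence 4) → 2 H
  atom 4: C, bond orders sum to 2 (valence 4) → 2 H
  atom 5: C, bond orders sum to 2 (valence 4) → 2 H
  atom 6: C, bond orders sum to 1 (valence 4) → 3 H
  atom 7: C, bond orders sum to 2 (valence 4) → 2 H
  atom 8: C, bond orders sum to 2 (valence 4) → 2 H
  atom 9: C, bond orders sum to 3 (valence 4) → 1 H
  atom 10: S, bond orders sum to 1 (valence 2) → 1 H
  atom 11: C, bond orders sum to 2 (valence 4) → 2 H
  atom 12: C, bond orders sum to 3 (valence 4) → 1 H
  atom 13: O, bond orders sum to 2 (valence 2) → 0 H
Totals → C:10, H:21, N:1, O:1, S:1.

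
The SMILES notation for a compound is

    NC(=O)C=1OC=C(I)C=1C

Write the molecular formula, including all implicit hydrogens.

C6H6INO2

Walk through each heavy atom and fill implicit hydrogens from standard valence (C 4, N 3, O 2, S 2, halogen 1):
  atom 1: N, bond orders sum to 1 (valence 3) → 2 H
  atom 2: C, bond orders sum to 4 (valence 4) → 0 H
  atom 3: O, bond orders sum to 2 (valence 2) → 0 H
  atom 4: C, bond orders sum to 4 (valence 4) → 0 H
  atom 5: O, bond orders sum to 2 (valence 2) → 0 H
  atom 6: C, bond orders sum to 3 (valence 4) → 1 H
  atom 7: C, bond orders sum to 4 (valence 4) → 0 H
  atom 8: I (halogen, monovalent) → 0 H
  atom 9: C, bond orders sum to 4 (valence 4) → 0 H
  atom 10: C, bond orders sum to 1 (valence 4) → 3 H
Totals → C:6, H:6, I:1, N:1, O:2.
In Hill order: C6H6INO2.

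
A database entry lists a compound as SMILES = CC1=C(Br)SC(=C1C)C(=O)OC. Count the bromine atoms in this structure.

1

Scan the SMILES for Br atoms (remember two-letter symbols like Cl and Br are single atoms).
Bromine count: 1.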